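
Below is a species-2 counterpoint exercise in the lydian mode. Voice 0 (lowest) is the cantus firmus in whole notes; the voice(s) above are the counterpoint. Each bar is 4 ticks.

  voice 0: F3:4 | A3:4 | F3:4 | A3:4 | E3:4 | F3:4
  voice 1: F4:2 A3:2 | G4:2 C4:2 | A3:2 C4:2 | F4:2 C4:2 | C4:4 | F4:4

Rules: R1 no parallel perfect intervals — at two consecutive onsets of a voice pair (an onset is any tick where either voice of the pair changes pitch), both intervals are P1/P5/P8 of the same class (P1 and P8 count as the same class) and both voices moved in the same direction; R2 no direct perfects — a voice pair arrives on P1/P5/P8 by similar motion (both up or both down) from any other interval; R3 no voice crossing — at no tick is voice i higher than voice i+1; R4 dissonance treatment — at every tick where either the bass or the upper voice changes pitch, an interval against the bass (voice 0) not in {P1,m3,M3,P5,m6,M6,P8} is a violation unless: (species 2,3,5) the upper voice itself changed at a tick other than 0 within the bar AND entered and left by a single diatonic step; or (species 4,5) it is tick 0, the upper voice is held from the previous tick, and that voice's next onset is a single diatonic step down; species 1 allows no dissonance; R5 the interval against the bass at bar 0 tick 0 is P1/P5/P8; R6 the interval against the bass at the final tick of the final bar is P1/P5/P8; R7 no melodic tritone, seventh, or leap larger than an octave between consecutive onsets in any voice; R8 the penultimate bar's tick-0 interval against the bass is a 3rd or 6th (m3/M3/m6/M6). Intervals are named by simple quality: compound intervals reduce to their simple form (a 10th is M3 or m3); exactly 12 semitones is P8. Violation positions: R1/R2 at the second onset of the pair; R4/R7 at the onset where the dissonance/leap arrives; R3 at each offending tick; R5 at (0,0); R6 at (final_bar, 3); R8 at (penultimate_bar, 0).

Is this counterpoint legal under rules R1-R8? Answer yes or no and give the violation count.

bar 0: v0=F3 v1=F4 (P8)
bar 1: v0=A3 v1=G4 (m7)
bar 2: v0=F3 v1=A3 (M3)
bar 3: v0=A3 v1=F4 (m6)
bar 4: v0=E3 v1=C4 (m6)
bar 5: v0=F3 v1=F4 (P8)
  R4 @ bar1.0: A3/G4 m7 untreated
  R7 @ bar1.0: A3->G4 leap 10st
  R2 @ bar5.0: E3/C4 m6 -> F3/F4 P8 similar

No (3 violations)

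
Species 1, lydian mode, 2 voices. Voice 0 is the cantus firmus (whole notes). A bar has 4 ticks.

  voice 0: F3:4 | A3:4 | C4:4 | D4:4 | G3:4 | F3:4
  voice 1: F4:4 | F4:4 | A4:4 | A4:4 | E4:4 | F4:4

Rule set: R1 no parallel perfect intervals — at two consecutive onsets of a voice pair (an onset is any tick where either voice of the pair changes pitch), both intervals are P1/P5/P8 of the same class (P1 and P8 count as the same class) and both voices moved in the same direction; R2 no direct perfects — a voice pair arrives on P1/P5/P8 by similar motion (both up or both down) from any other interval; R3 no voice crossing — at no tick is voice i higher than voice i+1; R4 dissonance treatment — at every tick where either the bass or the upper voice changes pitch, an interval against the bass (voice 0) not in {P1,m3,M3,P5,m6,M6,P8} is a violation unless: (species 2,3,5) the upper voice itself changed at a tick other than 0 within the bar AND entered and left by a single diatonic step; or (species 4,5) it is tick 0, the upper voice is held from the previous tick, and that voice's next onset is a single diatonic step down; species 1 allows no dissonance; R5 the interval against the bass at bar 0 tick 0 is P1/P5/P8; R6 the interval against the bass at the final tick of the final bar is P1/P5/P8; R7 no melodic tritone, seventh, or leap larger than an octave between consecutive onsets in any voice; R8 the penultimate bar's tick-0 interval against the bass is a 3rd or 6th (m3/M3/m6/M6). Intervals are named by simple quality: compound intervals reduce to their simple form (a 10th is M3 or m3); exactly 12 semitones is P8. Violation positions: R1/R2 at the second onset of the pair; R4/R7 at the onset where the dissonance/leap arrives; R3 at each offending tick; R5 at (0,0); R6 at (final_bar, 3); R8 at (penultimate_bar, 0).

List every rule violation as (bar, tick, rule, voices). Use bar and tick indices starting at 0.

No violations across 6 bars (F3..F3 vs F4..F4).

bar 0: v0=F3 v1=F4 downbeat P8
bar 1: v0=A3 v1=F4 downbeat m6
bar 2: v0=C4 v1=A4 downbeat M6
bar 3: v0=D4 v1=A4 downbeat P5
bar 4: v0=G3 v1=E4 downbeat M6
bar 5: v0=F3 v1=F4 downbeat P8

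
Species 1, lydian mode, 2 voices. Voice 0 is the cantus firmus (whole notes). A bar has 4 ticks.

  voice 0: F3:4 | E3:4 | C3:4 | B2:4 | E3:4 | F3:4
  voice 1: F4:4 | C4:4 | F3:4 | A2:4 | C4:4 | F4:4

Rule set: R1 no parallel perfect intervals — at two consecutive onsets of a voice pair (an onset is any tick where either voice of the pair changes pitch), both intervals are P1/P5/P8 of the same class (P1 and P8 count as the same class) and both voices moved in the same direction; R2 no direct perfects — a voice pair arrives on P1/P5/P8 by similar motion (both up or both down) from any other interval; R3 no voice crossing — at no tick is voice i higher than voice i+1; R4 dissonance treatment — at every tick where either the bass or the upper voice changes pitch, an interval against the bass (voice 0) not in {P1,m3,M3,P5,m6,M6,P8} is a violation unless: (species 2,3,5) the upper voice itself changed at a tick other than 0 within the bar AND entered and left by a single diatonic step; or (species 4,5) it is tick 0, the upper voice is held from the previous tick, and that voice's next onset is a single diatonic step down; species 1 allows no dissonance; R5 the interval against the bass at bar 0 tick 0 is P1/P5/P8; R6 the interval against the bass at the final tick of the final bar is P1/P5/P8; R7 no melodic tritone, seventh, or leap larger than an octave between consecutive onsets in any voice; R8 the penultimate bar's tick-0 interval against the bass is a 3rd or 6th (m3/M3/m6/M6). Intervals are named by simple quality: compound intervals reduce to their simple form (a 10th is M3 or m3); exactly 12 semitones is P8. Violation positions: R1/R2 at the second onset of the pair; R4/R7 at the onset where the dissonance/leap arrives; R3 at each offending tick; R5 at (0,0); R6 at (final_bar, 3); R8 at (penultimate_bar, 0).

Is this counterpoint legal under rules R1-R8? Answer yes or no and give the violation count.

bar 0: v0=F3 v1=F4 (P8)
bar 1: v0=E3 v1=C4 (m6)
bar 2: v0=C3 v1=F3 (P4)
bar 3: v0=B2 v1=A2 (M2)
bar 4: v0=E3 v1=C4 (m6)
bar 5: v0=F3 v1=F4 (P8)
  R4 @ bar2.0: C3/F3 P4 untreated
  R3 @ bar3.0: B2 above A2
  R4 @ bar3.0: B2/A2 M2 untreated
  R3 @ bar3.1: B2 above A2
  R3 @ bar3.2: B2 above A2
  R3 @ bar3.3: B2 above A2
  R7 @ bar4.0: A2->C4 leap 15st
  R2 @ bar5.0: E3/C4 m6 -> F3/F4 P8 similar

No (8 violations)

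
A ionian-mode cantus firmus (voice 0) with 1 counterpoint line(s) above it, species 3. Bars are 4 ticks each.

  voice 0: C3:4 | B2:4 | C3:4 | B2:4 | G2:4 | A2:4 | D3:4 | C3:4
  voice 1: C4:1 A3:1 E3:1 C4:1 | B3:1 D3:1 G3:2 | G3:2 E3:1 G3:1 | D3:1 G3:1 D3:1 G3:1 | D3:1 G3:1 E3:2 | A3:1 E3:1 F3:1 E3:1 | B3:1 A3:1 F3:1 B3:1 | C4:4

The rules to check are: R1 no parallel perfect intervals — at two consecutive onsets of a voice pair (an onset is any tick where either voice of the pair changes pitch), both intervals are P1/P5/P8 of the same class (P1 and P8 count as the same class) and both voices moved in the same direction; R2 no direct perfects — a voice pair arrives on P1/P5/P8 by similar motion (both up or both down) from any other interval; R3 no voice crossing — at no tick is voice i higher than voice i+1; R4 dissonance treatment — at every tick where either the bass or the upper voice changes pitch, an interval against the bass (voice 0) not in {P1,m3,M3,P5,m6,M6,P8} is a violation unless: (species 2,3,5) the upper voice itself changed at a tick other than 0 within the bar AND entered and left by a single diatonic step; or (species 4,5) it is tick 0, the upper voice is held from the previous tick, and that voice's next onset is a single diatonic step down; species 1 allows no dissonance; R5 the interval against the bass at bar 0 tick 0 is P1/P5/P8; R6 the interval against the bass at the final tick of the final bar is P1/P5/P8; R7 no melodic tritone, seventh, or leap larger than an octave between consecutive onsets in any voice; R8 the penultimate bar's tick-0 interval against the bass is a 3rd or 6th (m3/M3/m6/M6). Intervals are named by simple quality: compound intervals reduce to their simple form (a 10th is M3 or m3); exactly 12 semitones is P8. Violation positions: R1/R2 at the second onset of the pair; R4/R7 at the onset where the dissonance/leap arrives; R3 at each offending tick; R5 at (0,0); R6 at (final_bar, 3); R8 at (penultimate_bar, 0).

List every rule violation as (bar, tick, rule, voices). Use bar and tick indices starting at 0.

(1, 0, R1, (0, 1))
(4, 0, R2, (0, 1))
(5, 0, R2, (0, 1))
(6, 3, R7, (1,))

bar 0: v0=C3 v1=C4 downbeat P8
bar 1: v0=B2 v1=B3 downbeat P8
bar 2: v0=C3 v1=G3 downbeat P5
bar 3: v0=B2 v1=D3 downbeat m3
bar 4: v0=G2 v1=D3 downbeat P5
bar 5: v0=A2 v1=A3 downbeat P8
bar 6: v0=D3 v1=B3 downbeat M6
bar 7: v0=C3 v1=C4 downbeat P8
  -> R1 @ bar 1 tick 0 v(0, 1): C3/C4 P8 -> B2/B3 P8 similar
  -> R2 @ bar 4 tick 0 v(0, 1): B2/G3 m6 -> G2/D3 P5 similar
  -> R2 @ bar 5 tick 0 v(0, 1): G2/E3 M6 -> A2/A3 P8 similar
  -> R7 @ bar 6 tick 3 v(1,): F3->B3 leap 6st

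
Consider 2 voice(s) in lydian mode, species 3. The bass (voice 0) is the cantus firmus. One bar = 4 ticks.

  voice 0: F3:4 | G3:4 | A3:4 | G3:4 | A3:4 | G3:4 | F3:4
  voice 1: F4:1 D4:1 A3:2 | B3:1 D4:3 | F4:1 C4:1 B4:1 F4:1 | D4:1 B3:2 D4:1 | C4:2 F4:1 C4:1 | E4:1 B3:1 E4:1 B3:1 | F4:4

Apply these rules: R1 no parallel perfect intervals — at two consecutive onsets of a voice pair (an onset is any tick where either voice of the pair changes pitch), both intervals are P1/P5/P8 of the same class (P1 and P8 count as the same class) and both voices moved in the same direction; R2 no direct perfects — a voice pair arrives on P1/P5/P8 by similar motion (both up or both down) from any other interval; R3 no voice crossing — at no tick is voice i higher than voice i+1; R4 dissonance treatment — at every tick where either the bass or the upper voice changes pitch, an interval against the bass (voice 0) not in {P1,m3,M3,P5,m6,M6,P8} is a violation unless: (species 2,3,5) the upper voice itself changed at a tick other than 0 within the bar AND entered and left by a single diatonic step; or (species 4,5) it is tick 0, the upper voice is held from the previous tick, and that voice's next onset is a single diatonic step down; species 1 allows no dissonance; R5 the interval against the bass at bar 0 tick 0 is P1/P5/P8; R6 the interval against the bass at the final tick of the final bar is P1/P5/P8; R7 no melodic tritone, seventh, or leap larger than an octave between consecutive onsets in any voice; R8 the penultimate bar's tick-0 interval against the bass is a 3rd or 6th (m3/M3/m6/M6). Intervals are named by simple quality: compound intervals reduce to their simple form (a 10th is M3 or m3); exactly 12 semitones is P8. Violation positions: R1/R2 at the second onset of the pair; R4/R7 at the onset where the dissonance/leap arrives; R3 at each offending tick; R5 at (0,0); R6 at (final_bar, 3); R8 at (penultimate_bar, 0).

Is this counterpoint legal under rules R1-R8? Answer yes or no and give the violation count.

bar 0: v0=F3 v1=F4 (P8)
bar 1: v0=G3 v1=B3 (M3)
bar 2: v0=A3 v1=F4 (m6)
bar 3: v0=G3 v1=D4 (P5)
bar 4: v0=A3 v1=C4 (m3)
bar 5: v0=G3 v1=E4 (M6)
bar 6: v0=F3 v1=F4 (P8)
  R4 @ bar2.2: A3/B4 M2 untreated
  R7 @ bar2.2: C4->B4 leap 11st
  R7 @ bar2.3: B4->F4 leap 6st
  R2 @ bar3.0: A3/F4 m6 -> G3/D4 P5 similar
  R7 @ bar6.0: B3->F4 leap 6st

No (5 violations)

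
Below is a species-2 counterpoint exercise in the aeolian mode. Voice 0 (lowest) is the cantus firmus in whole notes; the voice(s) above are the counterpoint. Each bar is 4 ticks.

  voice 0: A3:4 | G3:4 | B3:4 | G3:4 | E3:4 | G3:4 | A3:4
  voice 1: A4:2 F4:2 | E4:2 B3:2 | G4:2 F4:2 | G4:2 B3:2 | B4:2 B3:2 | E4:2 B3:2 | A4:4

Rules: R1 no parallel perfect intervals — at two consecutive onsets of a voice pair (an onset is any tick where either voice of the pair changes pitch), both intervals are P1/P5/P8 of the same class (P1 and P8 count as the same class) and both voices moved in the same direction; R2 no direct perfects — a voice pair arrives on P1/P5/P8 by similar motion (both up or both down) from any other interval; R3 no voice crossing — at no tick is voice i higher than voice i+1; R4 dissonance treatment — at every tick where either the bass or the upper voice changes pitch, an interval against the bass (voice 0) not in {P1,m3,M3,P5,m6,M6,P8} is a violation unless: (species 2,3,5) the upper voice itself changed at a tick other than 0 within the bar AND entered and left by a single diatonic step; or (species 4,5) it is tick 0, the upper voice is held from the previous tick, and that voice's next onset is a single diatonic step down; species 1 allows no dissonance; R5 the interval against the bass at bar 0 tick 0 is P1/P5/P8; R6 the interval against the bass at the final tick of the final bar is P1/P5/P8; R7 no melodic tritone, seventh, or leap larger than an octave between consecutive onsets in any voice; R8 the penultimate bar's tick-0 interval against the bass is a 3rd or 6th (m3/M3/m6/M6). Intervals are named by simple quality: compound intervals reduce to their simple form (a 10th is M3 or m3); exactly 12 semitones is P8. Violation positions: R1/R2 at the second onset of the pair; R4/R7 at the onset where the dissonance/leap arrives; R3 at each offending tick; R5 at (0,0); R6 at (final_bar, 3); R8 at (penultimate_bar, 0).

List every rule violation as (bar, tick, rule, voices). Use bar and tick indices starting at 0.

bar 0: v0=A3 v1=A4 downbeat P8
bar 1: v0=G3 v1=E4 downbeat M6
bar 2: v0=B3 v1=G4 downbeat m6
bar 3: v0=G3 v1=G4 downbeat P8
bar 4: v0=E3 v1=B4 downbeat P5
bar 5: v0=G3 v1=E4 downbeat M6
bar 6: v0=A3 v1=A4 downbeat P8
  -> R2 @ bar 6 tick 0 v(0, 1): G3/B3 M3 -> A3/A4 P8 similar
  -> R7 @ bar 6 tick 0 v(1,): B3->A4 leap 10st

(6, 0, R2, (0, 1))
(6, 0, R7, (1,))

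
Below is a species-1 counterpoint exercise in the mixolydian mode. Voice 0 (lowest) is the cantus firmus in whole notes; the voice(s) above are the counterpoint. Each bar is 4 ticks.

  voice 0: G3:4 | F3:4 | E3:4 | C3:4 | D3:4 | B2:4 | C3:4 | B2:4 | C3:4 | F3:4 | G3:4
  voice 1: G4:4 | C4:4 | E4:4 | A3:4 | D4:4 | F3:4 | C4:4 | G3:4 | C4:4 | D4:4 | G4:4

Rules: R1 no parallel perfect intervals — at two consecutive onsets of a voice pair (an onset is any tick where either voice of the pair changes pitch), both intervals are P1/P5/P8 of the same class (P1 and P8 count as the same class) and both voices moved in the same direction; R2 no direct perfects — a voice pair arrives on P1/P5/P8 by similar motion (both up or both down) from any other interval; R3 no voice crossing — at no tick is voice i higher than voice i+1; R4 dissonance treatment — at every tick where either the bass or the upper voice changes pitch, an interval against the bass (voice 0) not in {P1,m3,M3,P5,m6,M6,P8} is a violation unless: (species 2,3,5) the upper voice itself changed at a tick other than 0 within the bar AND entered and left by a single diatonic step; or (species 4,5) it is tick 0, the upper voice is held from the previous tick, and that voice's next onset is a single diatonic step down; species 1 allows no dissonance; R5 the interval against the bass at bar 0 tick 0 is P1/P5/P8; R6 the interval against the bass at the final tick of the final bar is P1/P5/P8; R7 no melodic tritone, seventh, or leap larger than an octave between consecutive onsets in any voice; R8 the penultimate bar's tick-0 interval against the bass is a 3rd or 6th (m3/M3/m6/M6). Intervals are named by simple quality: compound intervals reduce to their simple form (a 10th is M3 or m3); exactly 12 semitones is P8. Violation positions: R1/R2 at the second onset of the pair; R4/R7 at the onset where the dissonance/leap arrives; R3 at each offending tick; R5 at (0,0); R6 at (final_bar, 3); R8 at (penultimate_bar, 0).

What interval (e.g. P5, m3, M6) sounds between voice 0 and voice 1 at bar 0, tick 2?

voice 0=G3 voice 1=G4 -> P8

P8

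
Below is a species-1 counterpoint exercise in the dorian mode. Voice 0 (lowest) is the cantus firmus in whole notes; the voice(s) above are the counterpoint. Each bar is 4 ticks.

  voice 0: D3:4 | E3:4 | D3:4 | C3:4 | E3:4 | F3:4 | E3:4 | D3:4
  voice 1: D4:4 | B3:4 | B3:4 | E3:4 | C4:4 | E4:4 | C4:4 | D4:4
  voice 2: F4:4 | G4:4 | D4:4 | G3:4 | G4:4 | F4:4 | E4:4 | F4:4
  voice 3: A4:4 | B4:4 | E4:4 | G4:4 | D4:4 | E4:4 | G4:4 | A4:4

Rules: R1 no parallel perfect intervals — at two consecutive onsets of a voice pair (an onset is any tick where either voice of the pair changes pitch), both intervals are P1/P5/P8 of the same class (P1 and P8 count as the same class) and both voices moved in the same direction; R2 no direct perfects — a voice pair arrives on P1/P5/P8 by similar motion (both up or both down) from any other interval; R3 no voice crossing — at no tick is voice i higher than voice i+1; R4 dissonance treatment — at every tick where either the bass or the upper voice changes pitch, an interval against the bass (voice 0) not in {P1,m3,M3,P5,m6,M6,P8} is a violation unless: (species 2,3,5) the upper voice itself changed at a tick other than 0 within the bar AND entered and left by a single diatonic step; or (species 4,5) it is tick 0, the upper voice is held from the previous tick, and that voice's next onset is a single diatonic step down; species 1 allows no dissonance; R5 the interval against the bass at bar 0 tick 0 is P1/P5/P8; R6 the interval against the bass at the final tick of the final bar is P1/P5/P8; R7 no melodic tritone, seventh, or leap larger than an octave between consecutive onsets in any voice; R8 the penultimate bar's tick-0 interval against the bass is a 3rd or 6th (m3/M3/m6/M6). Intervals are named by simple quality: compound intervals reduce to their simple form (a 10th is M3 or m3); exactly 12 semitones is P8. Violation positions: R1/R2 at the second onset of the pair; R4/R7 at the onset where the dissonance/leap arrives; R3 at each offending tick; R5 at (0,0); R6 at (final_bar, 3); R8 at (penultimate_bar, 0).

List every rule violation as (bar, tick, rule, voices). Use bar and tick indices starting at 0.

bar 0: v0=D3 v1=D4 v2=F4 v3=A4 downbeat P5
bar 1: v0=E3 v1=B3 v2=G4 v3=B4 downbeat P5
bar 2: v0=D3 v1=B3 v2=D4 v3=E4 downbeat M2
bar 3: v0=C3 v1=E3 v2=G3 v3=G4 downbeat P5
bar 4: v0=E3 v1=C4 v2=G4 v3=D4 downbeat m7
bar 5: v0=F3 v1=E4 v2=F4 v3=E4 downbeat M7
bar 6: v0=E3 v1=C4 v2=E4 v3=G4 downbeat m3
bar 7: v0=D3 v1=D4 v2=F4 v3=A4 downbeat P5
  -> R5 @ bar 0 tick 0 v(0, 2): opens on m3
  -> R1 @ bar 1 tick 0 v(0, 3): D3/A4 P5 -> E3/B4 P5 similar
  -> R2 @ bar 2 tick 0 v(0, 2): E3/G4 m3 -> D3/D4 P8 similar
  -> R4 @ bar 2 tick 0 v(0, 3): D3/E4 M2 untreated
  -> R2 @ bar 3 tick 0 v(0, 2): D3/D4 P8 -> C3/G3 P5 similar
  -> R2 @ bar 4 tick 0 v(1, 2): E3/G3 m3 -> C4/G4 P5 similar
  -> R3 @ bar 4 tick 0 v(2, 3): G4 above D4
  -> R4 @ bar 4 tick 0 v(0, 3): E3/D4 m7 untreated
  -> R3 @ bar 4 tick 1 v(2, 3): G4 above D4
  -> R3 @ bar 4 tick 2 v(2, 3): G4 above D4
  -> R3 @ bar 4 tick 3 v(2, 3): G4 above D4
  -> R2 @ bar 5 tick 0 v(1, 3): C4/D4 M2 -> E4/E4 P1 similar
  -> R3 @ bar 5 tick 0 v(2, 3): F4 above E4
  -> R4 @ bar 5 tick 0 v(0, 1): F3/E4 M7 untreated
  -> R4 @ bar 5 tick 0 v(0, 3): F3/E4 M7 untreated
  -> R3 @ bar 5 tick 1 v(2, 3): F4 above E4
  -> R3 @ bar 5 tick 2 v(2, 3): F4 above E4
  -> R3 @ bar 5 tick 3 v(2, 3): F4 above E4
  -> R1 @ bar 6 tick 0 v(0, 2): F3/F4 P8 -> E3/E4 P8 similar
  -> R8 @ bar 6 tick 0 v(0, 2): penult P8 not 3rd/6th
  -> R1 @ bar 7 tick 0 v(1, 3): C4/G4 P5 -> D4/A4 P5 similar
  -> R6 @ bar 7 tick 3 v(0, 2): closes on m3

(0, 0, R5, (0, 2))
(1, 0, R1, (0, 3))
(2, 0, R2, (0, 2))
(2, 0, R4, (0, 3))
(3, 0, R2, (0, 2))
(4, 0, R2, (1, 2))
(4, 0, R3, (2, 3))
(4, 0, R4, (0, 3))
(4, 1, R3, (2, 3))
(4, 2, R3, (2, 3))
(4, 3, R3, (2, 3))
(5, 0, R2, (1, 3))
(5, 0, R3, (2, 3))
(5, 0, R4, (0, 1))
(5, 0, R4, (0, 3))
(5, 1, R3, (2, 3))
(5, 2, R3, (2, 3))
(5, 3, R3, (2, 3))
(6, 0, R1, (0, 2))
(6, 0, R8, (0, 2))
(7, 0, R1, (1, 3))
(7, 3, R6, (0, 2))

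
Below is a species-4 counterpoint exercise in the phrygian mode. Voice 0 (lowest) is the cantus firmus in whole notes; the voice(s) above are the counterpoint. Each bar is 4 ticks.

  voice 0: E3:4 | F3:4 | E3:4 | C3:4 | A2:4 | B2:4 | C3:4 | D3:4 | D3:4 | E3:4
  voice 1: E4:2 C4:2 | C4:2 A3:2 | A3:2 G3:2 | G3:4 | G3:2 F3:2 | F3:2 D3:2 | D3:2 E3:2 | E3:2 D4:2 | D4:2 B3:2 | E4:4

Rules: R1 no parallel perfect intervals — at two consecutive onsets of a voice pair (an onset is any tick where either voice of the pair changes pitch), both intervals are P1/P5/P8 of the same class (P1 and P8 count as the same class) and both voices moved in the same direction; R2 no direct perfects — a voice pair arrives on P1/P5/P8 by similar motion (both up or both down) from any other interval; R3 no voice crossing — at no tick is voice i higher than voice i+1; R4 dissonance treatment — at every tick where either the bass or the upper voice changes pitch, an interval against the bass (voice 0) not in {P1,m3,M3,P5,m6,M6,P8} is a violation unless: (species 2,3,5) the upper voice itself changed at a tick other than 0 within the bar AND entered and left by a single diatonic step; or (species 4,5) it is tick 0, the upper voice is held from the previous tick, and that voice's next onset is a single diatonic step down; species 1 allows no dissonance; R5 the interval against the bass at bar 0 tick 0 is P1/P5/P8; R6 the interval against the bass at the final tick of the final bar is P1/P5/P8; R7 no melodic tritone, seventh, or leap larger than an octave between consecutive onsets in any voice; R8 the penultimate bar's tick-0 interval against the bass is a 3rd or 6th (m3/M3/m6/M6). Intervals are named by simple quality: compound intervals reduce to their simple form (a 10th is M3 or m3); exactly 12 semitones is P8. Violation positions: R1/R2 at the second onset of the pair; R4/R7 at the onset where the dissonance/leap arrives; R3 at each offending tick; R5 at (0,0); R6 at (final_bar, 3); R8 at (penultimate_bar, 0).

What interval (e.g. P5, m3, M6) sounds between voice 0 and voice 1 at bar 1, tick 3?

voice 0=F3 voice 1=A3 -> M3

M3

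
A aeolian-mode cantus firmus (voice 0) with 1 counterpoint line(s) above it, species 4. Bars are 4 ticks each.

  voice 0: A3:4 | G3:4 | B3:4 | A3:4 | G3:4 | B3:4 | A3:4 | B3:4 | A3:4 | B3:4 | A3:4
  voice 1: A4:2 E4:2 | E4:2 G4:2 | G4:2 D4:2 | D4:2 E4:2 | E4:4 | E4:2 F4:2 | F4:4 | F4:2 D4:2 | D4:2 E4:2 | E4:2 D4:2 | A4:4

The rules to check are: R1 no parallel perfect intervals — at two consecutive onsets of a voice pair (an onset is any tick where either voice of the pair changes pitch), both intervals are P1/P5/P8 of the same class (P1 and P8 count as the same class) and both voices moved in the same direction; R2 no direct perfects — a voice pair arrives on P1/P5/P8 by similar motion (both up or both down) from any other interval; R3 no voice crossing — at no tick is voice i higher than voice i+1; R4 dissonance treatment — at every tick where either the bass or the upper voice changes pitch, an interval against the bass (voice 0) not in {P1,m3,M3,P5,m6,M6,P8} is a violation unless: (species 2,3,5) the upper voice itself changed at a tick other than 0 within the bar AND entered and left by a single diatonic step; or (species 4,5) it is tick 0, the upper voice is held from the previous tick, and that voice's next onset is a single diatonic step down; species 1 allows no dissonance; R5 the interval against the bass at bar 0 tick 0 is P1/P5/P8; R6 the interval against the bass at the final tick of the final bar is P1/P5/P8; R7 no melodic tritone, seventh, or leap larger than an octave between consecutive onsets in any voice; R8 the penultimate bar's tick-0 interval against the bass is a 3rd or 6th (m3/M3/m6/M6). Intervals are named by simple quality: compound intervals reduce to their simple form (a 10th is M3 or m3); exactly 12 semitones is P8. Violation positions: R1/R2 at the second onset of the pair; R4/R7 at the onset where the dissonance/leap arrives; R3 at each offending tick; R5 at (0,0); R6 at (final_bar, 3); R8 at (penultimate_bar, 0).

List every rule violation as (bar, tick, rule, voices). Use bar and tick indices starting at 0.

(3, 0, R4, (0, 1))
(5, 0, R4, (0, 1))
(5, 2, R4, (0, 1))
(7, 0, R4, (0, 1))
(8, 0, R4, (0, 1))
(9, 0, R8, (0, 1))

bar 0: v0=A3 v1=A4 downbeat P8
bar 1: v0=G3 v1=E4 downbeat M6
bar 2: v0=B3 v1=G4 downbeat m6
bar 3: v0=A3 v1=D4 downbeat P4
bar 4: v0=G3 v1=E4 downbeat M6
bar 5: v0=B3 v1=E4 downbeat P4
bar 6: v0=A3 v1=F4 downbeat m6
bar 7: v0=B3 v1=F4 downbeat TT
bar 8: v0=A3 v1=D4 downbeat P4
bar 9: v0=B3 v1=E4 downbeat P4
bar 10: v0=A3 v1=A4 downbeat P8
  -> R4 @ bar 3 tick 0 v(0, 1): A3/D4 P4 untreated
  -> R4 @ bar 5 tick 0 v(0, 1): B3/E4 P4 untreated
  -> R4 @ bar 5 tick 2 v(0, 1): B3/F4 TT untreated
  -> R4 @ bar 7 tick 0 v(0, 1): B3/F4 TT untreated
  -> R4 @ bar 8 tick 0 v(0, 1): A3/D4 P4 untreated
  -> R8 @ bar 9 tick 0 v(0, 1): penult P4 not 3rd/6th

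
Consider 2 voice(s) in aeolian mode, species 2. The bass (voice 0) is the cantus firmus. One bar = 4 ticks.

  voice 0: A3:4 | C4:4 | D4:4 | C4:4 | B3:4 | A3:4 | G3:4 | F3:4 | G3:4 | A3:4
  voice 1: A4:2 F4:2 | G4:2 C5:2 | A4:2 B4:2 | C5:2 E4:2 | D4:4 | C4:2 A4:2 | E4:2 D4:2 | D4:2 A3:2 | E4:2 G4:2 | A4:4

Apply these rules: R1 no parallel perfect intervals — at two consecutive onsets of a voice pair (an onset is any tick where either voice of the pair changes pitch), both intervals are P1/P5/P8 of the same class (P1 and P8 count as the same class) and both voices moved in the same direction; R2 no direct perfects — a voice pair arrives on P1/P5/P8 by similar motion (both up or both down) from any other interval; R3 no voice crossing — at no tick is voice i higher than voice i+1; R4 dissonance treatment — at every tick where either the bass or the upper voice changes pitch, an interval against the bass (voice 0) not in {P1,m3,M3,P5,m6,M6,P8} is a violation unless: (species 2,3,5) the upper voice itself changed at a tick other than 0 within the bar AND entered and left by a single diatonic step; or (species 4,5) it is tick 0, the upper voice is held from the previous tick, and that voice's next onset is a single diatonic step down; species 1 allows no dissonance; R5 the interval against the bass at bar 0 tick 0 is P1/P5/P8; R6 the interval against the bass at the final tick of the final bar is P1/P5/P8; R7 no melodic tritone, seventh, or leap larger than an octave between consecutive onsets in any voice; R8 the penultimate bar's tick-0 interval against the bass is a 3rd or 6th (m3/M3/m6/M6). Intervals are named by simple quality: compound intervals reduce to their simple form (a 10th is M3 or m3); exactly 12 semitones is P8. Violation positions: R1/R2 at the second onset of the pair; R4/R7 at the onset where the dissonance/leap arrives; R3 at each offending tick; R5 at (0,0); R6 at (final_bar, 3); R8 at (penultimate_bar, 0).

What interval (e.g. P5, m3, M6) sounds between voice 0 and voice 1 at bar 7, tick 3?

voice 0=F3 voice 1=A3 -> M3

M3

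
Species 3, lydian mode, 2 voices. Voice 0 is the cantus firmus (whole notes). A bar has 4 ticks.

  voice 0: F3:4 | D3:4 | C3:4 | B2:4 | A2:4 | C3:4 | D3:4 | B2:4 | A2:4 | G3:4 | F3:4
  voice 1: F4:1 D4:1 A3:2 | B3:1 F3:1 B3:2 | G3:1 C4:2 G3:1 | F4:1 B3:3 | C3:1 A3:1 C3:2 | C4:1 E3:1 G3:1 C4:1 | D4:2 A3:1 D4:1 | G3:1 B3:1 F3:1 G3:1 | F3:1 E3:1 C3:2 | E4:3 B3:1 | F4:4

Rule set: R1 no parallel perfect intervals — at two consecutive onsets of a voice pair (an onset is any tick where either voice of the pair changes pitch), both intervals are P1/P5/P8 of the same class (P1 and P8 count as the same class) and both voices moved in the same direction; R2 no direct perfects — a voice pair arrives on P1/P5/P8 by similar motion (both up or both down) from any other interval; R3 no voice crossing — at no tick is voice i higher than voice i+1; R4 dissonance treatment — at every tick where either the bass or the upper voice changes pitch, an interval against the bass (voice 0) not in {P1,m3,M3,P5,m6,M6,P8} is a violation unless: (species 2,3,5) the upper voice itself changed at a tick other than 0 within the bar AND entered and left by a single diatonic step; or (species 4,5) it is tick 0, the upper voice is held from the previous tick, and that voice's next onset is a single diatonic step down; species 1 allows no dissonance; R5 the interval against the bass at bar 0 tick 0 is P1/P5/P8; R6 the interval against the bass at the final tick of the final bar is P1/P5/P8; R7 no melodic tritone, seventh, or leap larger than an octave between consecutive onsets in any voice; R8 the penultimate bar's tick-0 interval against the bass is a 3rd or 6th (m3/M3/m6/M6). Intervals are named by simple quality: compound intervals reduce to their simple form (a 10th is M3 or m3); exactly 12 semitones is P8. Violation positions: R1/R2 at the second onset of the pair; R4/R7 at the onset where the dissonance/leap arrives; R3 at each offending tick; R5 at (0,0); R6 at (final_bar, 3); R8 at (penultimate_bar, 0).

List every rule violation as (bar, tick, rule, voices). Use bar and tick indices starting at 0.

bar 0: v0=F3 v1=F4 downbeat P8
bar 1: v0=D3 v1=B3 downbeat M6
bar 2: v0=C3 v1=G3 downbeat P5
bar 3: v0=B2 v1=F4 downbeat TT
bar 4: v0=A2 v1=C3 downbeat m3
bar 5: v0=C3 v1=C4 downbeat P8
bar 6: v0=D3 v1=D4 downbeat P8
bar 7: v0=B2 v1=G3 downbeat m6
bar 8: v0=A2 v1=F3 downbeat m6
bar 9: v0=G3 v1=E4 downbeat M6
bar 10: v0=F3 v1=F4 downbeat P8
  -> R7 @ bar 1 tick 1 v(1,): B3->F3 leap 6st
  -> R7 @ bar 1 tick 2 v(1,): F3->B3 leap 6st
  -> R2 @ bar 2 tick 0 v(0, 1): D3/B3 M6 -> C3/G3 P5 similar
  -> R4 @ bar 3 tick 0 v(0, 1): B2/F4 TT untreated
  -> R7 @ bar 3 tick 0 v(1,): G3->F4 leap 10st
  -> R7 @ bar 3 tick 1 v(1,): F4->B3 leap 6st
  -> R7 @ bar 4 tick 0 v(1,): B3->C3 leap 11st
  -> R2 @ bar 5 tick 0 v(0, 1): A2/C3 m3 -> C3/C4 P8 similar
  -> R1 @ bar 6 tick 0 v(0, 1): C3/C4 P8 -> D3/D4 P8 similar
  -> R4 @ bar 7 tick 2 v(0, 1): B2/F3 TT untreated
  -> R7 @ bar 7 tick 2 v(1,): B3->F3 leap 6st
  -> R7 @ bar 9 tick 0 v(0,): A2->G3 leap 10st
  -> R7 @ bar 9 tick 0 v(1,): C3->E4 leap 16st
  -> R7 @ bar 10 tick 0 v(1,): B3->F4 leap 6st

(1, 1, R7, (1,))
(1, 2, R7, (1,))
(2, 0, R2, (0, 1))
(3, 0, R4, (0, 1))
(3, 0, R7, (1,))
(3, 1, R7, (1,))
(4, 0, R7, (1,))
(5, 0, R2, (0, 1))
(6, 0, R1, (0, 1))
(7, 2, R4, (0, 1))
(7, 2, R7, (1,))
(9, 0, R7, (0,))
(9, 0, R7, (1,))
(10, 0, R7, (1,))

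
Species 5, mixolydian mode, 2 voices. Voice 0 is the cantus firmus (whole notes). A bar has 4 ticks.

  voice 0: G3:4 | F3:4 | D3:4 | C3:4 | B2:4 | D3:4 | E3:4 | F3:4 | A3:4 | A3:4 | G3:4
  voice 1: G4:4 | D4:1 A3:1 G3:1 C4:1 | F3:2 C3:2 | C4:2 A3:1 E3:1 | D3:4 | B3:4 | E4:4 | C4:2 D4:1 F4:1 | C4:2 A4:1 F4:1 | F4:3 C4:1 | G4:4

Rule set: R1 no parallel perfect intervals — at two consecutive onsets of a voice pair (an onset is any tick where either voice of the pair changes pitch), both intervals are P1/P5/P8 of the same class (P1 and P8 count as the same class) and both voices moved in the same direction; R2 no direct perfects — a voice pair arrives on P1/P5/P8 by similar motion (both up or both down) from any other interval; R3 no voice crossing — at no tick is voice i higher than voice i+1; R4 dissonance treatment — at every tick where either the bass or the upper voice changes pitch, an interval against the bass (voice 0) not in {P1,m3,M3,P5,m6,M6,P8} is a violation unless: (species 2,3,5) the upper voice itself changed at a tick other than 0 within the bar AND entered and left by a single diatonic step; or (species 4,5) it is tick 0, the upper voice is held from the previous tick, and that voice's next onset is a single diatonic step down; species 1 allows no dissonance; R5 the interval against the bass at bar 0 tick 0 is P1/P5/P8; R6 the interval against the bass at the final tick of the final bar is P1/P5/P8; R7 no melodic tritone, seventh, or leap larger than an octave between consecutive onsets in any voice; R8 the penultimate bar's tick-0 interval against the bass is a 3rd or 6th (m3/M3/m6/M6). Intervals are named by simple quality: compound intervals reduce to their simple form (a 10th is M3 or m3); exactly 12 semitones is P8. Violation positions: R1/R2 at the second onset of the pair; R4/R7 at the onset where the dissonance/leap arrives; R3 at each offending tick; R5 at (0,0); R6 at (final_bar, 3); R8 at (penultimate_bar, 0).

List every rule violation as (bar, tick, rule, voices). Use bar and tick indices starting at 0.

bar 0: v0=G3 v1=G4 downbeat P8
bar 1: v0=F3 v1=D4 downbeat M6
bar 2: v0=D3 v1=F3 downbeat m3
bar 3: v0=C3 v1=C4 downbeat P8
bar 4: v0=B2 v1=D3 downbeat m3
bar 5: v0=D3 v1=B3 downbeat M6
bar 6: v0=E3 v1=E4 downbeat P8
bar 7: v0=F3 v1=C4 downbeat P5
bar 8: v0=A3 v1=C4 downbeat m3
bar 9: v0=A3 v1=F4 downbeat m6
bar 10: v0=G3 v1=G4 downbeat P8
  -> R4 @ bar 1 tick 2 v(0, 1): F3/G3 M2 untreated
  -> R3 @ bar 2 tick 2 v(0, 1): D3 above C3
  -> R4 @ bar 2 tick 2 v(0, 1): D3/C3 M2 untreated
  -> R3 @ bar 2 tick 3 v(0, 1): D3 above C3
  -> R2 @ bar 6 tick 0 v(0, 1): D3/B3 M6 -> E3/E4 P8 similar

(1, 2, R4, (0, 1))
(2, 2, R3, (0, 1))
(2, 2, R4, (0, 1))
(2, 3, R3, (0, 1))
(6, 0, R2, (0, 1))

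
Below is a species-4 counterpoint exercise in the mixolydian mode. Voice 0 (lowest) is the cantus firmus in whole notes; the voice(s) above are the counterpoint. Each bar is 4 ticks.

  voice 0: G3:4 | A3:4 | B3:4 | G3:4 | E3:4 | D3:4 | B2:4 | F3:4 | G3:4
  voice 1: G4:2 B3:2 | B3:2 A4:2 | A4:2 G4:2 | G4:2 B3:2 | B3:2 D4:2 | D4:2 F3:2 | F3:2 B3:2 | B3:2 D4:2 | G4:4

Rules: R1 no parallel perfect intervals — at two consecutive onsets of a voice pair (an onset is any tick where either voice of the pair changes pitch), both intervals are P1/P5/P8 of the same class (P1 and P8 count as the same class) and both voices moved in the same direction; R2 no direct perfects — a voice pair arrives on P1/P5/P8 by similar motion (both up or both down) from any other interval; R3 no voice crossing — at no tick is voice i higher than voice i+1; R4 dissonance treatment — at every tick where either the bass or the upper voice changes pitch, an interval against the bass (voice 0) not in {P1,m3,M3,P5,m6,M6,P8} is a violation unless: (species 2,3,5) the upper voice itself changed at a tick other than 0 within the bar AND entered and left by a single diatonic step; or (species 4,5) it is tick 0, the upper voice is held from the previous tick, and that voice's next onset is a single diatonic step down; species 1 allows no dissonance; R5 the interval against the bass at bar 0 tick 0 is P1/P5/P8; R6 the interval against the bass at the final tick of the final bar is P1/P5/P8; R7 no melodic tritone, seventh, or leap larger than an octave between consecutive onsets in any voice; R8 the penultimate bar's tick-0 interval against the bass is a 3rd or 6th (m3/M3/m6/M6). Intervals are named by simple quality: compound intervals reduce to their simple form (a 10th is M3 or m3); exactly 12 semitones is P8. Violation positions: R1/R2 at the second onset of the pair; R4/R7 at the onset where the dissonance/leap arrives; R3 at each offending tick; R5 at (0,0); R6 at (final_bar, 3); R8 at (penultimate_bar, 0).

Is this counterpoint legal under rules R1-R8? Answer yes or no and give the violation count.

bar 0: v0=G3 v1=G4 (P8)
bar 1: v0=A3 v1=B3 (M2)
bar 2: v0=B3 v1=A4 (m7)
bar 3: v0=G3 v1=G4 (P8)
bar 4: v0=E3 v1=B3 (P5)
bar 5: v0=D3 v1=D4 (P8)
bar 6: v0=B2 v1=F3 (TT)
bar 7: v0=F3 v1=B3 (TT)
bar 8: v0=G3 v1=G4 (P8)
  R4 @ bar1.0: A3/B3 M2 untreated
  R7 @ bar1.2: B3->A4 leap 10st
  R4 @ bar4.2: E3/D4 m7 untreated
  R4 @ bar6.0: B2/F3 TT untreated
  R7 @ bar6.2: F3->B3 leap 6st
  R4 @ bar7.0: F3/B3 TT untreated
  R7 @ bar7.0: B2->F3 leap 6st
  R8 @ bar7.0: penult TT not 3rd/6th
  R2 @ bar8.0: F3/D4 M6 -> G3/G4 P8 similar

No (9 violations)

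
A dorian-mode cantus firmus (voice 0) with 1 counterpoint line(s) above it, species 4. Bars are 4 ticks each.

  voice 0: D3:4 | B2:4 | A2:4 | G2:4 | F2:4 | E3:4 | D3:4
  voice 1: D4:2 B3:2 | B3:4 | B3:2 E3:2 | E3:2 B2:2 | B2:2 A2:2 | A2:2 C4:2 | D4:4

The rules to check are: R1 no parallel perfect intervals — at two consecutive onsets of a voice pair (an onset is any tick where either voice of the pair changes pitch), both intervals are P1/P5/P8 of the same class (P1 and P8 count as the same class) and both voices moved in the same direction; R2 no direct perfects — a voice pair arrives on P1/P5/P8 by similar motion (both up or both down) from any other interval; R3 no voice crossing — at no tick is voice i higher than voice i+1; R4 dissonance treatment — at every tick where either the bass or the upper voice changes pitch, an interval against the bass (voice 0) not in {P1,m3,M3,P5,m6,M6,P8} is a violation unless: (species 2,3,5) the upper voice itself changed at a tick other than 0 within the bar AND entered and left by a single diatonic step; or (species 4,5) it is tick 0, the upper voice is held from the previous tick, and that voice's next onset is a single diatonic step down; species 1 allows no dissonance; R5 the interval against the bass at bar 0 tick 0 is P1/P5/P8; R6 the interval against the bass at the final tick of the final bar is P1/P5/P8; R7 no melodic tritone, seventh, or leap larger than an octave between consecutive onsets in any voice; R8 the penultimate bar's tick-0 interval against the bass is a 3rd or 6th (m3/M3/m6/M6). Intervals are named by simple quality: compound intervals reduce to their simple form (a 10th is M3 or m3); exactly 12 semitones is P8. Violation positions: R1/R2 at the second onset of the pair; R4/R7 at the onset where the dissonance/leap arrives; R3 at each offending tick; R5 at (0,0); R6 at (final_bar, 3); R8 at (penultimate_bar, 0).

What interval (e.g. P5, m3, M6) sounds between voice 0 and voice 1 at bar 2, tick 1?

M2

voice 0=A2 voice 1=B3 -> M2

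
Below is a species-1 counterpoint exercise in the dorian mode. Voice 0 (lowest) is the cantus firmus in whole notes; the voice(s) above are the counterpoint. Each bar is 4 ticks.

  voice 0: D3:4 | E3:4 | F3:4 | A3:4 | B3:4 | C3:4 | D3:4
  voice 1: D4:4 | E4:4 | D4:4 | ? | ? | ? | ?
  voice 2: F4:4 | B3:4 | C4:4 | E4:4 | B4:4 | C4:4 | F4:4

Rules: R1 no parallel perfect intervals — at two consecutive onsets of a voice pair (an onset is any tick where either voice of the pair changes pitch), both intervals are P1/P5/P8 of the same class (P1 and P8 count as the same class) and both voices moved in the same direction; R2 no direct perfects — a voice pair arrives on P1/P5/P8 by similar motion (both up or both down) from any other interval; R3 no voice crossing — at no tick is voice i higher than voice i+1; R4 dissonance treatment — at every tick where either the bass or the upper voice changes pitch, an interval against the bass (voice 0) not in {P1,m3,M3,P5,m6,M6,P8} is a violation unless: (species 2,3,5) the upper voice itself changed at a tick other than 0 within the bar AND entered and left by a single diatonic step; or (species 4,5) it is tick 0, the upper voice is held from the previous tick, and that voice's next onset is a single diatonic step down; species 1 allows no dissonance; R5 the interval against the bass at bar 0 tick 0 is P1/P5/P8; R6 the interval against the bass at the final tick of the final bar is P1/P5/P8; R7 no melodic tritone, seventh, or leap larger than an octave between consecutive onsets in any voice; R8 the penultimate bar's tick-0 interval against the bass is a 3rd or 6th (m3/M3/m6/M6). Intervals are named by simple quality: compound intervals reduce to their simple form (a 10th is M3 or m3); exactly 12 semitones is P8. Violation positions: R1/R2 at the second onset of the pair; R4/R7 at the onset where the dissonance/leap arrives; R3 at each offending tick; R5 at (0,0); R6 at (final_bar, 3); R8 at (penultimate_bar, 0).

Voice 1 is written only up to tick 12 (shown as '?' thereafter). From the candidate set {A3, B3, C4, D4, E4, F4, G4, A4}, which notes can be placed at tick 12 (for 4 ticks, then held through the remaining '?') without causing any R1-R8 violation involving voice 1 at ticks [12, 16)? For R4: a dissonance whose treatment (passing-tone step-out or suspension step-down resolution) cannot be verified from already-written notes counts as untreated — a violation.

A3: legal
B3: violates R4
C4: legal
D4: violates R4
E4: violates R2
F4: violates R3
G4: violates R3,R4
A4: violates R2,R3

{A3, C4}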